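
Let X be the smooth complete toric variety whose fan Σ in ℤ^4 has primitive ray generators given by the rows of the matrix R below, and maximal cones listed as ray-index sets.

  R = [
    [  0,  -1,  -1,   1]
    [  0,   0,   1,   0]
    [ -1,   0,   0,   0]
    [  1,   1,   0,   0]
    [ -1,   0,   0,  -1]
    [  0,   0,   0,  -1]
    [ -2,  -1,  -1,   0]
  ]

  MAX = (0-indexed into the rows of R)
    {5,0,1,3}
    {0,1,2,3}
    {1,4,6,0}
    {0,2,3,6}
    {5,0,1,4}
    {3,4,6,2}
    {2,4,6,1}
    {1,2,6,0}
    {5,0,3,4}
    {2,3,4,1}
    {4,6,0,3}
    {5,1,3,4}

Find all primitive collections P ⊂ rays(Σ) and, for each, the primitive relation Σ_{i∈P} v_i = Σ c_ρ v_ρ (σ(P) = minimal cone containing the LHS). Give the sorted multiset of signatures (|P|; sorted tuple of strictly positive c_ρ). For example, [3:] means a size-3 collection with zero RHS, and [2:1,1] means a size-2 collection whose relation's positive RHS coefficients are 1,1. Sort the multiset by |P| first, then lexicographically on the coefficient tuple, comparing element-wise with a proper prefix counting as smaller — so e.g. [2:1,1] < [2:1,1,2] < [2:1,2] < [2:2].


5 minimal non-faces of Δ(Σ) (on 7 rays):

  {2,5}:  v_{2} + v_{5} = v_{4} — sig = [2:1]
  {5,6}:  v_{5} + v_{6} = v_{0} + 2·v_{4} — sig = [2:1,2]
  {0,2,4}:  v_{0} + v_{2} + v_{4} = v_{6} — sig = [3:1]
  {1,3,6}:  v_{1} + v_{3} + v_{6} = v_{2} — sig = [3:1]
  {0,1,3,4}:  v_{0} + v_{1} + v_{3} + v_{4} = 0 — sig = [4:]

Sorted signature multiset PRS(X):
    [2:1]
    [2:1,2]
    [3:1]
    [3:1]
    [4:]


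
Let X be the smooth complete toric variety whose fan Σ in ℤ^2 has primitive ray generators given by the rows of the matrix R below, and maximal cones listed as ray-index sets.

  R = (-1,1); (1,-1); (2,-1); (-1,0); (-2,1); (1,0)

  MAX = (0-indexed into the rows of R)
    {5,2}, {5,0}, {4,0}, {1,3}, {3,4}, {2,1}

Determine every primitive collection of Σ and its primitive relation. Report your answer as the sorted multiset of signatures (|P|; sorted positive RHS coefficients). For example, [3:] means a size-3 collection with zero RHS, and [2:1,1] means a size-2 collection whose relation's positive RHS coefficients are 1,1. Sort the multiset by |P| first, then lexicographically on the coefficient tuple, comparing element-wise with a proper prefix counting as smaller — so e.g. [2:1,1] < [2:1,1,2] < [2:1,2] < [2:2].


The 9 primitive collections of Σ (r=6, n=2):

  P={0,1}:  v_{0} + v_{1} = 0  →  sig = [2:]
  P={2,4}:  v_{2} + v_{4} = 0  →  sig = [2:]
  P={3,5}:  v_{3} + v_{5} = 0  →  sig = [2:]
  P={0,2}:  v_{0} + v_{2} = v_{5}  →  sig = [2:1]
  P={0,3}:  v_{0} + v_{3} = v_{4}  →  sig = [2:1]
  P={1,4}:  v_{1} + v_{4} = v_{3}  →  sig = [2:1]
  P={1,5}:  v_{1} + v_{5} = v_{2}  →  sig = [2:1]
  P={2,3}:  v_{2} + v_{3} = v_{1}  →  sig = [2:1]
  P={4,5}:  v_{4} + v_{5} = v_{0}  →  sig = [2:1]

Signatures (|P|; sorted positive RHS coefficients), sorted:
{ [2:] ×3,  [2:1] ×6 }


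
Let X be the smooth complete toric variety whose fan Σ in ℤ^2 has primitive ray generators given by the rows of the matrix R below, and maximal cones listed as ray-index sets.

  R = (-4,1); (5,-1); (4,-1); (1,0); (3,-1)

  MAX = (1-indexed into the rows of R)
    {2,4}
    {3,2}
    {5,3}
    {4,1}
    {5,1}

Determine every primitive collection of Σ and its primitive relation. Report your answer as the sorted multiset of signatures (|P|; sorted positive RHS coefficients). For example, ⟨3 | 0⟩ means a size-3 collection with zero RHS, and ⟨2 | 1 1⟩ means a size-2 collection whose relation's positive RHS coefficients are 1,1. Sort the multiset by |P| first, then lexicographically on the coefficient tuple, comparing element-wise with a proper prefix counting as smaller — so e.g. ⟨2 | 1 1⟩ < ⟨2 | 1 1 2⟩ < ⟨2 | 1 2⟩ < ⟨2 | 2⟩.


Primitive collections (5):

  • {1,3}:  v_{1} + v_{3} = 0  so sig = ⟨2 | 0⟩
  • {1,2}:  v_{1} + v_{2} = v_{4}  so sig = ⟨2 | 1⟩
  • {3,4}:  v_{3} + v_{4} = v_{2}  so sig = ⟨2 | 1⟩
  • {4,5}:  v_{4} + v_{5} = v_{3}  so sig = ⟨2 | 1⟩
  • {2,5}:  v_{2} + v_{5} = 2·v_{3}  so sig = ⟨2 | 2⟩

Sorted signature multiset PRS(X):
[⟨2 | 0⟩, ⟨2 | 1⟩, ⟨2 | 1⟩, ⟨2 | 1⟩, ⟨2 | 2⟩]


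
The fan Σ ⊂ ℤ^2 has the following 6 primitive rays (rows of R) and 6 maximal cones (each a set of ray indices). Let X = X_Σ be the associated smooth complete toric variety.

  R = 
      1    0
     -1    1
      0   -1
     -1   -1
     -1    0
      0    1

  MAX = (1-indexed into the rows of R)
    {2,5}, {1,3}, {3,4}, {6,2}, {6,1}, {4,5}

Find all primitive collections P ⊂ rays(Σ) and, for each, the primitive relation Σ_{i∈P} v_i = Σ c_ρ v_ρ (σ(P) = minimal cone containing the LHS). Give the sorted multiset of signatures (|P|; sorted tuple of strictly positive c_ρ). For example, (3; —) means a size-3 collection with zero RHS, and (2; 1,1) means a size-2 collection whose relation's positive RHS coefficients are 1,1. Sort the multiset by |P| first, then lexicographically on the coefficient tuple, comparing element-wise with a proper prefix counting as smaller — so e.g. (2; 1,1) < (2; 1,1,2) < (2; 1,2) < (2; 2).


9 minimal non-faces of Δ(Σ) (on 6 rays):

  {1,5}:  v_{1} + v_{5} = 0  so sig = (2; —)
  {3,6}:  v_{3} + v_{6} = 0  so sig = (2; —)
  {1,2}:  v_{1} + v_{2} = v_{6}  so sig = (2; 1)
  {1,4}:  v_{1} + v_{4} = v_{3}  so sig = (2; 1)
  {2,3}:  v_{2} + v_{3} = v_{5}  so sig = (2; 1)
  {3,5}:  v_{3} + v_{5} = v_{4}  so sig = (2; 1)
  {4,6}:  v_{4} + v_{6} = v_{5}  so sig = (2; 1)
  {5,6}:  v_{5} + v_{6} = v_{2}  so sig = (2; 1)
  {2,4}:  v_{2} + v_{4} = 2·v_{5}  so sig = (2; 2)

Signatures (|P|; sorted positive RHS coefficients), sorted:
    (2; —)
    (2; —)
    (2; 1)
    (2; 1)
    (2; 1)
    (2; 1)
    (2; 1)
    (2; 1)
    (2; 2)


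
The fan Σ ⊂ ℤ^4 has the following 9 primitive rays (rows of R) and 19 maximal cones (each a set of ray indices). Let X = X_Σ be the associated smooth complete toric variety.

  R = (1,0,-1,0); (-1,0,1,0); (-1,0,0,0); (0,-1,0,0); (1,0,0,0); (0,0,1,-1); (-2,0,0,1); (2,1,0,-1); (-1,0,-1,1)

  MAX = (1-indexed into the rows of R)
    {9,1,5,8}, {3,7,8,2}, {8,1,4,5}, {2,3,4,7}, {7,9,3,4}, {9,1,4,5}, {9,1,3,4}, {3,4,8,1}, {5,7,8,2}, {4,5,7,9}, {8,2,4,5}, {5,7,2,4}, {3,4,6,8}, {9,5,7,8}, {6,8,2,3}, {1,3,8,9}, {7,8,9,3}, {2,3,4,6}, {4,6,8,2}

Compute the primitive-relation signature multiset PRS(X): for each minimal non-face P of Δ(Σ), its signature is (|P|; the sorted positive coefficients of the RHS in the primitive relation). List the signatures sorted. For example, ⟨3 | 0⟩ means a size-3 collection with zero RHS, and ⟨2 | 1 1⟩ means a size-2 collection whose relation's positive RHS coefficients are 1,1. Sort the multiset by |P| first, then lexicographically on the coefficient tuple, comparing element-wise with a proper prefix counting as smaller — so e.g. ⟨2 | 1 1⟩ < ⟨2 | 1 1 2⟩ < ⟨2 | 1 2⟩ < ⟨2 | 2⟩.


Primitive collections (11):

  • {1,2}:  v_{1} + v_{2} = 0  so sig = ⟨2 | 0⟩
  • {3,5}:  v_{3} + v_{5} = 0  so sig = ⟨2 | 0⟩
  • {1,7}:  v_{1} + v_{7} = v_{9}  so sig = ⟨2 | 1⟩
  • {2,9}:  v_{2} + v_{9} = v_{7}  so sig = ⟨2 | 1⟩
  • {6,9}:  v_{6} + v_{9} = v_{3}  so sig = ⟨2 | 1⟩
  • {6,7}:  v_{6} + v_{7} = v_{2} + v_{3}  so sig = ⟨2 | 1 1⟩
  • {1,6}:  v_{1} + v_{6} = v_{3} + v_{4} + v_{8}  so sig = ⟨2 | 1 1 1⟩
  • {5,6}:  v_{5} + v_{6} = v_{2} + v_{4} + v_{8}  so sig = ⟨2 | 1 1 1⟩
  • {4,7,8}:  v_{4} + v_{7} + v_{8} = 0  so sig = ⟨3 | 0⟩
  • {4,8,9}:  v_{4} + v_{8} + v_{9} = v_{1}  so sig = ⟨3 | 1⟩
  • {2,3,4,8}:  v_{2} + v_{3} + v_{4} + v_{8} = v_{6}  so sig = ⟨4 | 1⟩

Signatures (|P|; sorted positive RHS coefficients), sorted:
{ ⟨2 | 0⟩ ×2,  ⟨2 | 1⟩ ×3,  ⟨2 | 1 1⟩,  ⟨2 | 1 1 1⟩ ×2,  ⟨3 | 0⟩,  ⟨3 | 1⟩,  ⟨4 | 1⟩ }


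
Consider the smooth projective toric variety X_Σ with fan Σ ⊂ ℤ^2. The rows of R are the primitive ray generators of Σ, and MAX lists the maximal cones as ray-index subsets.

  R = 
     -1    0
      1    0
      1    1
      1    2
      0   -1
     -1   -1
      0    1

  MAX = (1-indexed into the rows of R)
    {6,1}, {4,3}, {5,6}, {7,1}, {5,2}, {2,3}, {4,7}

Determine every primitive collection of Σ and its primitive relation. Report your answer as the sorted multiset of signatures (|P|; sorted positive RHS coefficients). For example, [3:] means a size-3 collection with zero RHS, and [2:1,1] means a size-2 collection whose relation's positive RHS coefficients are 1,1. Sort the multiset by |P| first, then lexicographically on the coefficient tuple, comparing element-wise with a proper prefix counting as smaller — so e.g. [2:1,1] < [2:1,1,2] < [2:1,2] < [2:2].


The 14 primitive collections of Σ (r=7, n=2):

  P={1,2}:  v_{1} + v_{2} = 0  ⇒ sig = [2:]
  P={3,6}:  v_{3} + v_{6} = 0  ⇒ sig = [2:]
  P={5,7}:  v_{5} + v_{7} = 0  ⇒ sig = [2:]
  P={1,3}:  v_{1} + v_{3} = v_{7}  ⇒ sig = [2:1]
  P={1,5}:  v_{1} + v_{5} = v_{6}  ⇒ sig = [2:1]
  P={2,6}:  v_{2} + v_{6} = v_{5}  ⇒ sig = [2:1]
  P={2,7}:  v_{2} + v_{7} = v_{3}  ⇒ sig = [2:1]
  P={3,5}:  v_{3} + v_{5} = v_{2}  ⇒ sig = [2:1]
  P={3,7}:  v_{3} + v_{7} = v_{4}  ⇒ sig = [2:1]
  P={4,5}:  v_{4} + v_{5} = v_{3}  ⇒ sig = [2:1]
  P={4,6}:  v_{4} + v_{6} = v_{7}  ⇒ sig = [2:1]
  P={6,7}:  v_{6} + v_{7} = v_{1}  ⇒ sig = [2:1]
  P={1,4}:  v_{1} + v_{4} = 2·v_{7}  ⇒ sig = [2:2]
  P={2,4}:  v_{2} + v_{4} = 2·v_{3}  ⇒ sig = [2:2]

Signatures (|P|; sorted positive RHS coefficients), sorted:
    |P|=2: 14 collections, coeffs (), (), (), (1), (1), (1), (1), (1), (1), (1), (1), (1), (2), (2)


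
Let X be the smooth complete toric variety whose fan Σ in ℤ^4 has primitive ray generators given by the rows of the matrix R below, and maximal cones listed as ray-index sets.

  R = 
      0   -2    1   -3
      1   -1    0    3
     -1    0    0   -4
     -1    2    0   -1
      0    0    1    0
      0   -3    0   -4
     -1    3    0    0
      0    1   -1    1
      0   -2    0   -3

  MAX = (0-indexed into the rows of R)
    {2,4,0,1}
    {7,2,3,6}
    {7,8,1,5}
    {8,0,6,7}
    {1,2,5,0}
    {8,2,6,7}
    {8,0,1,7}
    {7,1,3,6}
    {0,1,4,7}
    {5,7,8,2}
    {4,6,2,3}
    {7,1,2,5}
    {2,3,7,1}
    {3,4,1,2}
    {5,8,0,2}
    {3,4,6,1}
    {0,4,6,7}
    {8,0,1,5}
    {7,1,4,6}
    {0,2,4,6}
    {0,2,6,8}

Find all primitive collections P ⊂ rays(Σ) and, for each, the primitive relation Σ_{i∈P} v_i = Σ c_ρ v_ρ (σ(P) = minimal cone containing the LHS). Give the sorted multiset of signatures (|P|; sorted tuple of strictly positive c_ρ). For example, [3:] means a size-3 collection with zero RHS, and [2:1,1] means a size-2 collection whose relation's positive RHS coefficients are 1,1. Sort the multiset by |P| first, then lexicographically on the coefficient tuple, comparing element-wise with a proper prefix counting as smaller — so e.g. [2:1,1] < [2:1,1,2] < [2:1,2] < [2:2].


14 minimal non-faces of Δ(Σ) (on 9 rays):

  P = {3,8}:  v_{3} + v_{8} = v_{2}  ⟹  sig = [2:1]
  P = {4,8}:  v_{4} + v_{8} = v_{0}  ⟹  sig = [2:1]
  P = {5,6}:  v_{5} + v_{6} = v_{2}  ⟹  sig = [2:1]
  P = {0,3}:  v_{0} + v_{3} = v_{2} + v_{4}  ⟹  sig = [2:1,1]
  P = {4,5}:  v_{4} + v_{5} = v_{0} + v_{1} + v_{2}  ⟹  sig = [2:1,1,1]
  P = {3,5}:  v_{3} + v_{5} = v_{1} + 2·v_{2}  ⟹  sig = [2:1,2]
  P = {1,6,8}:  v_{1} + v_{6} + v_{8} = 0  ⟹  sig = [3:]
  P = {0,1,6}:  v_{0} + v_{1} + v_{6} = v_{4}  ⟹  sig = [3:1]
  P = {1,2,6}:  v_{1} + v_{2} + v_{6} = v_{3}  ⟹  sig = [3:1]
  P = {1,2,8}:  v_{1} + v_{2} + v_{8} = v_{5}  ⟹  sig = [3:1]
  P = {3,4,7}:  v_{3} + v_{4} + v_{7} = v_{6}  ⟹  sig = [3:1]
  P = {2,4,7}:  v_{2} + v_{4} + v_{7} = v_{6} + v_{8}  ⟹  sig = [3:1,1]
  P = {0,2,7}:  v_{0} + v_{2} + v_{7} = v_{6} + 2·v_{8}  ⟹  sig = [3:1,2]
  P = {0,5,7}:  v_{0} + v_{5} + v_{7} = 2·v_{8}  ⟹  sig = [3:2]

Signatures (|P|; sorted positive RHS coefficients), sorted:
{ [2:1] ×3,  [2:1,1],  [2:1,1,1],  [2:1,2],  [3:],  [3:1] ×4,  [3:1,1],  [3:1,2],  [3:2] }


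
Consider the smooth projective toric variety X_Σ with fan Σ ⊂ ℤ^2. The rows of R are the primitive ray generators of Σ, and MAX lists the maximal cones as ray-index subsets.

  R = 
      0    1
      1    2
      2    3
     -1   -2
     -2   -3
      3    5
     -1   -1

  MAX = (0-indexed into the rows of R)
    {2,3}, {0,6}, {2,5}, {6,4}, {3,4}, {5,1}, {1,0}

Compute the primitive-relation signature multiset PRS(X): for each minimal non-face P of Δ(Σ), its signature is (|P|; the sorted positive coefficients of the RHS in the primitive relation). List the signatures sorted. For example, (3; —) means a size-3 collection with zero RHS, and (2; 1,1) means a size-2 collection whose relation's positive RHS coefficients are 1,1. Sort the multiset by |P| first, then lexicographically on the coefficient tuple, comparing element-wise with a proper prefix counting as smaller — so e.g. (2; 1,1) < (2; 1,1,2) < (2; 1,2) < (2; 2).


|primitive collections| = 14. Relations:

  P = {1,3}:  v_{1} + v_{3} = 0  so sig = (2; —)
  P = {2,4}:  v_{2} + v_{4} = 0  so sig = (2; —)
  P = {0,3}:  v_{0} + v_{3} = v_{6}  so sig = (2; 1)
  P = {1,2}:  v_{1} + v_{2} = v_{5}  so sig = (2; 1)
  P = {1,4}:  v_{1} + v_{4} = v_{6}  so sig = (2; 1)
  P = {1,6}:  v_{1} + v_{6} = v_{0}  so sig = (2; 1)
  P = {2,6}:  v_{2} + v_{6} = v_{1}  so sig = (2; 1)
  P = {3,5}:  v_{3} + v_{5} = v_{2}  so sig = (2; 1)
  P = {3,6}:  v_{3} + v_{6} = v_{4}  so sig = (2; 1)
  P = {4,5}:  v_{4} + v_{5} = v_{1}  so sig = (2; 1)
  P = {0,2}:  v_{0} + v_{2} = 2·v_{1}  so sig = (2; 2)
  P = {0,4}:  v_{0} + v_{4} = 2·v_{6}  so sig = (2; 2)
  P = {5,6}:  v_{5} + v_{6} = 2·v_{1}  so sig = (2; 2)
  P = {0,5}:  v_{0} + v_{5} = 3·v_{1}  so sig = (2; 3)

Signatures (|P|; sorted positive RHS coefficients), sorted:
    |P|=2: 14 collections, coeffs (), (), (1), (1), (1), (1), (1), (1), (1), (1), (2), (2), (2), (3)


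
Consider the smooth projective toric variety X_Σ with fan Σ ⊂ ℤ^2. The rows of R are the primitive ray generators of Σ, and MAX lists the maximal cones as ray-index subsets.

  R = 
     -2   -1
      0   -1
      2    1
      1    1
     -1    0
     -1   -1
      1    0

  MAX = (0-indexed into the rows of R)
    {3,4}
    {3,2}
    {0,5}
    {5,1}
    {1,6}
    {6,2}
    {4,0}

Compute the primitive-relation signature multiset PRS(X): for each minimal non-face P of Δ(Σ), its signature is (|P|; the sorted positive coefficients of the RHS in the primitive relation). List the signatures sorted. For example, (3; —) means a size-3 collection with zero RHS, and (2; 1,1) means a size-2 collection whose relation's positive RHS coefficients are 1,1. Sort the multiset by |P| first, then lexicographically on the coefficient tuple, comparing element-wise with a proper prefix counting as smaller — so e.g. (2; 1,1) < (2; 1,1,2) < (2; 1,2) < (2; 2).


14 minimal non-faces of Δ(Σ) (on 7 rays):

  P = {0,2}:  v_{0} + v_{2} = 0 ; sig = (2; —)
  P = {3,5}:  v_{3} + v_{5} = 0 ; sig = (2; —)
  P = {4,6}:  v_{4} + v_{6} = 0 ; sig = (2; —)
  P = {0,3}:  v_{0} + v_{3} = v_{4} ; sig = (2; 1)
  P = {0,6}:  v_{0} + v_{6} = v_{5} ; sig = (2; 1)
  P = {1,3}:  v_{1} + v_{3} = v_{6} ; sig = (2; 1)
  P = {1,4}:  v_{1} + v_{4} = v_{5} ; sig = (2; 1)
  P = {2,4}:  v_{2} + v_{4} = v_{3} ; sig = (2; 1)
  P = {2,5}:  v_{2} + v_{5} = v_{6} ; sig = (2; 1)
  P = {3,6}:  v_{3} + v_{6} = v_{2} ; sig = (2; 1)
  P = {4,5}:  v_{4} + v_{5} = v_{0} ; sig = (2; 1)
  P = {5,6}:  v_{5} + v_{6} = v_{1} ; sig = (2; 1)
  P = {0,1}:  v_{0} + v_{1} = 2·v_{5} ; sig = (2; 2)
  P = {1,2}:  v_{1} + v_{2} = 2·v_{6} ; sig = (2; 2)

so the primitive-relation signature multiset is
{ (2; —) ×3,  (2; 1) ×9,  (2; 2) ×2 }


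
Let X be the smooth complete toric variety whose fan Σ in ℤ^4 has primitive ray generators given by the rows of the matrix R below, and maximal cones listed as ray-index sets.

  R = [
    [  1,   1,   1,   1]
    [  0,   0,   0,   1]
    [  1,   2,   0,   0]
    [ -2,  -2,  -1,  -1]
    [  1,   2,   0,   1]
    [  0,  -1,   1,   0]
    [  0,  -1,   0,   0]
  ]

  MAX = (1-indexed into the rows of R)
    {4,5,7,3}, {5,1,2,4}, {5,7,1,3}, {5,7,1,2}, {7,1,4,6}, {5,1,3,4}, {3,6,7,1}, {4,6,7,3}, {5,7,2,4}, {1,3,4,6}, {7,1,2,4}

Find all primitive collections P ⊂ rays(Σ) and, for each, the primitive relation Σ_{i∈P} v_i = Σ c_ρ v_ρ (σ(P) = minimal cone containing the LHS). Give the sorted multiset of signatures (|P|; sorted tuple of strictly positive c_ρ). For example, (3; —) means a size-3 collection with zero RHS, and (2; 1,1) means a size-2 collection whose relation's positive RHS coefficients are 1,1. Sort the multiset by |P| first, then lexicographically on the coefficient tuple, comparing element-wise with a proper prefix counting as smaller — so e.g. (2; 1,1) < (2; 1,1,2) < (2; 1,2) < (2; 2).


Minimal non-faces — 5 found among 7 rays, 11 max cones:

  P = {2,3}:  v_{2} + v_{3} = v_{5} — sig = (2; 1)
  P = {5,6}:  v_{5} + v_{6} = v_{1} — sig = (2; 1)
  P = {2,6}:  v_{2} + v_{6} = 2·v_{1} + v_{4} + v_{7} — sig = (2; 1,1,2)
  P = {1,3,4,7}:  v_{1} + v_{3} + v_{4} + v_{7} = 0 — sig = (4; —)
  P = {1,4,5,7}:  v_{1} + v_{4} + v_{5} + v_{7} = v_{2} — sig = (4; 1)

Hence PRS(X_Σ) =
    |P|=2: 3 collections, coeffs (1), (1), (1,1,2)
    |P|=4: 2 collections, coeffs (), (1)


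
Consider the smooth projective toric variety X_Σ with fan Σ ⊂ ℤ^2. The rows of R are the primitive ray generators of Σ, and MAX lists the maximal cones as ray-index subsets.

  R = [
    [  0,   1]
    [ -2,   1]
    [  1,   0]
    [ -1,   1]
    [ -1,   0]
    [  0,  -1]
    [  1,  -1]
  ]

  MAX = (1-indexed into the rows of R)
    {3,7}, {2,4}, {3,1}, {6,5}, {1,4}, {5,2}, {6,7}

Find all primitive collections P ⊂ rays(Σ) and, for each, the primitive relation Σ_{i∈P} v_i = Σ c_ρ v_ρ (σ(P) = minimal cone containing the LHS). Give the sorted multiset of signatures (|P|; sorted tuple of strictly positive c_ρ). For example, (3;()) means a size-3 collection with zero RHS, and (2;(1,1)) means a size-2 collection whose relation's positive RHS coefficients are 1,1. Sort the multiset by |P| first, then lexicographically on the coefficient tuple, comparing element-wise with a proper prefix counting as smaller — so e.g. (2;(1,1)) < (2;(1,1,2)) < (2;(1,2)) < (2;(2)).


The 14 primitive collections of Σ (r=7, n=2):

  • {1,6}:  v_{1} + v_{6} = 0 — sig = (2;())
  • {3,5}:  v_{3} + v_{5} = 0 — sig = (2;())
  • {4,7}:  v_{4} + v_{7} = 0 — sig = (2;())
  • {1,5}:  v_{1} + v_{5} = v_{4} — sig = (2;(1))
  • {1,7}:  v_{1} + v_{7} = v_{3} — sig = (2;(1))
  • {2,3}:  v_{2} + v_{3} = v_{4} — sig = (2;(1))
  • {2,7}:  v_{2} + v_{7} = v_{5} — sig = (2;(1))
  • {3,4}:  v_{3} + v_{4} = v_{1} — sig = (2;(1))
  • {3,6}:  v_{3} + v_{6} = v_{7} — sig = (2;(1))
  • {4,5}:  v_{4} + v_{5} = v_{2} — sig = (2;(1))
  • {4,6}:  v_{4} + v_{6} = v_{5} — sig = (2;(1))
  • {5,7}:  v_{5} + v_{7} = v_{6} — sig = (2;(1))
  • {1,2}:  v_{1} + v_{2} = 2·v_{4} — sig = (2;(2))
  • {2,6}:  v_{2} + v_{6} = 2·v_{5} — sig = (2;(2))

Sorted signature multiset PRS(X):
    |P|=2: 14 collections, coeffs (), (), (), (1), (1), (1), (1), (1), (1), (1), (1), (1), (2), (2)


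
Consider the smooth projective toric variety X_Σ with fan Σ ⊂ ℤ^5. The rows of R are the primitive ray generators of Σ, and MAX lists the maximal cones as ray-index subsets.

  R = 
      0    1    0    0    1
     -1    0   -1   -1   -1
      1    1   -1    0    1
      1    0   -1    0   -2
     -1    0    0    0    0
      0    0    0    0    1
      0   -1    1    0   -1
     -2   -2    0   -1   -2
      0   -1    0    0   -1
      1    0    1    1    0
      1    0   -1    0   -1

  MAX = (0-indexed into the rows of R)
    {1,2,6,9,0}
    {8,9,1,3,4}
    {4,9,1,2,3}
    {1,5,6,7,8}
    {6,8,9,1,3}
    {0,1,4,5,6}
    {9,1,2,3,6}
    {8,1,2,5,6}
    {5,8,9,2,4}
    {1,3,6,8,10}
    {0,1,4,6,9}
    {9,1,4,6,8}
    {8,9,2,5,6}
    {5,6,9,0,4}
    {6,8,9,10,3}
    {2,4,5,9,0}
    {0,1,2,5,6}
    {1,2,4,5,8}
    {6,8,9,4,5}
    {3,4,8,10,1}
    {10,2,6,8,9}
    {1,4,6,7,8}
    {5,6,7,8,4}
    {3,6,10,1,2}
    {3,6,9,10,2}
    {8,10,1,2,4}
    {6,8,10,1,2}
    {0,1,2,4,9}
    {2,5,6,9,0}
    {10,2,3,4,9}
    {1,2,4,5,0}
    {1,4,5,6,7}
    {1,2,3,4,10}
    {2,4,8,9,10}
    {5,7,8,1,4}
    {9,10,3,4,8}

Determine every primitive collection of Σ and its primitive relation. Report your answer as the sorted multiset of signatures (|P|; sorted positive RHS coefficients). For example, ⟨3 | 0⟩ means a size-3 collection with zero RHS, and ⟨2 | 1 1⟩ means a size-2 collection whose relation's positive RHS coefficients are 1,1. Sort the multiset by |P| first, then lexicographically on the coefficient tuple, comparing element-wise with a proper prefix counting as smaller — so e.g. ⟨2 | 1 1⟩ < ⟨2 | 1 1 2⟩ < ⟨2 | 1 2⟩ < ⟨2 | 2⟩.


18 minimal non-faces of Δ(Σ) (on 11 rays):

  P = {0,8}:  v_{0} + v_{8} = 0  so sig = ⟨2 | 0⟩
  P = {3,5}:  v_{3} + v_{5} = v_{10}  so sig = ⟨2 | 1⟩
  P = {5,10}:  v_{5} + v_{10} = v_{2} + v_{8}  so sig = ⟨2 | 1 1⟩
  P = {0,10}:  v_{0} + v_{10} = v_{1} + v_{2} + v_{9}  so sig = ⟨2 | 1 1 1⟩
  P = {2,7}:  v_{2} + v_{7} = v_{1} + v_{5} + v_{8}  so sig = ⟨2 | 1 1 1⟩
  P = {7,9}:  v_{7} + v_{9} = v_{4} + v_{6} + v_{8}  so sig = ⟨2 | 1 1 1⟩
  P = {0,7}:  v_{0} + v_{7} = v_{1} + v_{4} + v_{5} + v_{6}  so sig = ⟨2 | 1 1 1 1⟩
  P = {7,10}:  v_{7} + v_{10} = v_{1} + 2·v_{8}  so sig = ⟨2 | 1 2⟩
  P = {0,3}:  v_{0} + v_{3} = 2·v_{1} + v_{2} + 2·v_{9}  so sig = ⟨2 | 1 2 2⟩
  P = {3,7}:  v_{3} + v_{7} = 2·v_{1} + 2·v_{8} + v_{9}  so sig = ⟨2 | 1 2 2⟩
  P = {1,5,9}:  v_{1} + v_{5} + v_{9} = 0  so sig = ⟨3 | 0⟩
  P = {2,4,6}:  v_{2} + v_{4} + v_{6} = 0  so sig = ⟨3 | 0⟩
  P = {1,9,10}:  v_{1} + v_{9} + v_{10} = v_{3}  so sig = ⟨3 | 1⟩
  P = {4,6,10}:  v_{4} + v_{6} + v_{10} = v_{1} + v_{8} + v_{9}  so sig = ⟨3 | 1 1 1⟩
  P = {3,4,6}:  v_{3} + v_{4} + v_{6} = 2·v_{1} + v_{8} + 2·v_{9}  so sig = ⟨3 | 1 2 2⟩
  P = {2,3,8}:  v_{2} + v_{3} + v_{8} = 2·v_{10}  so sig = ⟨3 | 2⟩
  P = {1,2,8,9}:  v_{1} + v_{2} + v_{8} + v_{9} = v_{10}  so sig = ⟨4 | 1⟩
  P = {1,4,5,6,8}:  v_{1} + v_{4} + v_{5} + v_{6} + v_{8} = v_{7}  so sig = ⟨5 | 1⟩

Sorted signature multiset PRS(X):
    |P|=2: 10 collections, coeffs (), (1), (1,1), (1,1,1), (1,1,1), (1,1,1), (1,1,1,1), (1,2), (1,2,2), (1,2,2)
    |P|=3: 6 collections, coeffs (), (), (1), (1,1,1), (1,2,2), (2)
    |P|=4: 1 collection, coeffs (1)
    |P|=5: 1 collection, coeffs (1)


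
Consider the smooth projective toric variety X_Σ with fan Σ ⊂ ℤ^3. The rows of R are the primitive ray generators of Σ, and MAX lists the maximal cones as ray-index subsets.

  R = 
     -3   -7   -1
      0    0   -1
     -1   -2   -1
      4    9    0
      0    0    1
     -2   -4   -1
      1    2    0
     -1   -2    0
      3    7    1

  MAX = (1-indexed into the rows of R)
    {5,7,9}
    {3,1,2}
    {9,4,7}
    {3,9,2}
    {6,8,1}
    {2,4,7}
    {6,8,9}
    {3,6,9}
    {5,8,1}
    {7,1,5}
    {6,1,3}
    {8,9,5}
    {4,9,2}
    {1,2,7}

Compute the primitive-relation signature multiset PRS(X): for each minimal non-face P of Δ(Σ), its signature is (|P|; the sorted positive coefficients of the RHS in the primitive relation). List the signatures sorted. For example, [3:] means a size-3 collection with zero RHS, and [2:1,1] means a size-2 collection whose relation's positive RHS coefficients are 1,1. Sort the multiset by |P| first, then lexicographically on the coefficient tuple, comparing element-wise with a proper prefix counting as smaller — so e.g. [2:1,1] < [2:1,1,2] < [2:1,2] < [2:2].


The 16 primitive collections of Σ (r=9, n=3):

  P={1,9}:  v_{1} + v_{9} = 0  →  sig = [2:]
  P={2,5}:  v_{2} + v_{5} = 0  →  sig = [2:]
  P={7,8}:  v_{7} + v_{8} = 0  →  sig = [2:]
  P={2,8}:  v_{2} + v_{8} = v_{3}  →  sig = [2:1]
  P={3,5}:  v_{3} + v_{5} = v_{8}  →  sig = [2:1]
  P={3,7}:  v_{3} + v_{7} = v_{2}  →  sig = [2:1]
  P={3,8}:  v_{3} + v_{8} = v_{6}  →  sig = [2:1]
  P={6,7}:  v_{6} + v_{7} = v_{3}  →  sig = [2:1]
  P={1,4}:  v_{1} + v_{4} = v_{2} + v_{7}  →  sig = [2:1,1]
  P={4,5}:  v_{4} + v_{5} = v_{7} + v_{9}  →  sig = [2:1,1]
  P={4,8}:  v_{4} + v_{8} = v_{2} + v_{9}  →  sig = [2:1,1]
  P={4,6}:  v_{4} + v_{6} = v_{2} + v_{3} + v_{9}  →  sig = [2:1,1,1]
  P={3,4}:  v_{3} + v_{4} = 2·v_{2} + v_{9}  →  sig = [2:1,2]
  P={2,6}:  v_{2} + v_{6} = 2·v_{3}  →  sig = [2:2]
  P={5,6}:  v_{5} + v_{6} = 2·v_{8}  →  sig = [2:2]
  P={2,7,9}:  v_{2} + v_{7} + v_{9} = v_{4}  →  sig = [3:1]

so the primitive-relation signature multiset is
{ [2:] ×3,  [2:1] ×5,  [2:1,1] ×3,  [2:1,1,1],  [2:1,2],  [2:2] ×2,  [3:1] }


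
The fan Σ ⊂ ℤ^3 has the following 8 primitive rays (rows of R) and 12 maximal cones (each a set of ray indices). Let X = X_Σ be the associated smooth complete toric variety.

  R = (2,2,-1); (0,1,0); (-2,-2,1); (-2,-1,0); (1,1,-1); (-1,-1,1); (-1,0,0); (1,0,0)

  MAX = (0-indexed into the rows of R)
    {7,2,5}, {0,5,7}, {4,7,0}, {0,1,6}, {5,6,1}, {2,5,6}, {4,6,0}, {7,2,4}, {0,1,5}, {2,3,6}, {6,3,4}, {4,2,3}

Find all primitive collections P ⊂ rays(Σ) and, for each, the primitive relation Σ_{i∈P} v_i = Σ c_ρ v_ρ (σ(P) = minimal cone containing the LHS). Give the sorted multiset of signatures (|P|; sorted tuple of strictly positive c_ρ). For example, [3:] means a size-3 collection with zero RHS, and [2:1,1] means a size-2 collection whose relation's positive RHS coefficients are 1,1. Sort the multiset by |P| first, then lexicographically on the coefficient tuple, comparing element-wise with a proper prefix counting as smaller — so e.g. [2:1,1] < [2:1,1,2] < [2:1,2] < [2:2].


12 collections generate NE(X_Σ); each relation:

  • {0,2}:  v_{0} + v_{2} = 0  ⇒ sig = [2:]
  • {4,5}:  v_{4} + v_{5} = 0  ⇒ sig = [2:]
  • {6,7}:  v_{6} + v_{7} = 0  ⇒ sig = [2:]
  • {0,3}:  v_{0} + v_{3} = v_{4} + v_{6}  ⇒ sig = [2:1,1]
  • {1,2}:  v_{1} + v_{2} = v_{5} + v_{6}  ⇒ sig = [2:1,1]
  • {1,4}:  v_{1} + v_{4} = v_{0} + v_{6}  ⇒ sig = [2:1,1]
  • {1,7}:  v_{1} + v_{7} = v_{0} + v_{5}  ⇒ sig = [2:1,1]
  • {3,5}:  v_{3} + v_{5} = v_{2} + v_{6}  ⇒ sig = [2:1,1]
  • {3,7}:  v_{3} + v_{7} = v_{2} + v_{4}  ⇒ sig = [2:1,1]
  • {1,3}:  v_{1} + v_{3} = 2·v_{6}  ⇒ sig = [2:2]
  • {0,5,6}:  v_{0} + v_{5} + v_{6} = v_{1}  ⇒ sig = [3:1]
  • {2,4,6}:  v_{2} + v_{4} + v_{6} = v_{3}  ⇒ sig = [3:1]

Sorted signature multiset PRS(X):
[[2:], [2:], [2:], [2:1,1], [2:1,1], [2:1,1], [2:1,1], [2:1,1], [2:1,1], [2:2], [3:1], [3:1]]


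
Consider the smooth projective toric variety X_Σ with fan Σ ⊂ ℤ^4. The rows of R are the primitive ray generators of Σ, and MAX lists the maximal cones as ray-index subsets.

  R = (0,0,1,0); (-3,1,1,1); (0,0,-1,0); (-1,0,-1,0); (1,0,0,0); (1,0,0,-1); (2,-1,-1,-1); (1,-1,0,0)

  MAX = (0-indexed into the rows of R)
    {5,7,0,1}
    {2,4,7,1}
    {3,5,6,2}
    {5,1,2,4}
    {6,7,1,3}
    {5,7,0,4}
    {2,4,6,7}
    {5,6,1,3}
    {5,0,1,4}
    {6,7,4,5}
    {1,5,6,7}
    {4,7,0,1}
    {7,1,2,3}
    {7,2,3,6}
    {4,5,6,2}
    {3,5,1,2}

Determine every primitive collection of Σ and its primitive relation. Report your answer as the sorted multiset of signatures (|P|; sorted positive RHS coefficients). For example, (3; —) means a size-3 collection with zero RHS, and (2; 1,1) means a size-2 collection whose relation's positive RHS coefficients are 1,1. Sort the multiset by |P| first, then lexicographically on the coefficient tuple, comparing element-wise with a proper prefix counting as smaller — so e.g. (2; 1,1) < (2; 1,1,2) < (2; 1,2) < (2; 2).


Σ has 9 primitive collections:

  {0,2}:  v_{0} + v_{2} = 0 — sig = (2; —)
  {3,4}:  v_{3} + v_{4} = v_{2} — sig = (2; 1)
  {0,3}:  v_{0} + v_{3} = v_{1} + v_{6} — sig = (2; 1,1)
  {0,6}:  v_{0} + v_{6} = v_{5} + v_{7} — sig = (2; 1,1)
  {1,4,6}:  v_{1} + v_{4} + v_{6} = 0 — sig = (3; —)
  {1,2,6}:  v_{1} + v_{2} + v_{6} = v_{3} — sig = (3; 1)
  {2,5,7}:  v_{2} + v_{5} + v_{7} = v_{6} — sig = (3; 1)
  {3,5,7}:  v_{3} + v_{5} + v_{7} = v_{1} + 2·v_{6} — sig = (3; 1,2)
  {1,4,5,7}:  v_{1} + v_{4} + v_{5} + v_{7} = v_{0} — sig = (4; 1)

so the primitive-relation signature multiset is
    (2; —)
    (2; 1)
    (2; 1,1)
    (2; 1,1)
    (3; —)
    (3; 1)
    (3; 1)
    (3; 1,2)
    (4; 1)


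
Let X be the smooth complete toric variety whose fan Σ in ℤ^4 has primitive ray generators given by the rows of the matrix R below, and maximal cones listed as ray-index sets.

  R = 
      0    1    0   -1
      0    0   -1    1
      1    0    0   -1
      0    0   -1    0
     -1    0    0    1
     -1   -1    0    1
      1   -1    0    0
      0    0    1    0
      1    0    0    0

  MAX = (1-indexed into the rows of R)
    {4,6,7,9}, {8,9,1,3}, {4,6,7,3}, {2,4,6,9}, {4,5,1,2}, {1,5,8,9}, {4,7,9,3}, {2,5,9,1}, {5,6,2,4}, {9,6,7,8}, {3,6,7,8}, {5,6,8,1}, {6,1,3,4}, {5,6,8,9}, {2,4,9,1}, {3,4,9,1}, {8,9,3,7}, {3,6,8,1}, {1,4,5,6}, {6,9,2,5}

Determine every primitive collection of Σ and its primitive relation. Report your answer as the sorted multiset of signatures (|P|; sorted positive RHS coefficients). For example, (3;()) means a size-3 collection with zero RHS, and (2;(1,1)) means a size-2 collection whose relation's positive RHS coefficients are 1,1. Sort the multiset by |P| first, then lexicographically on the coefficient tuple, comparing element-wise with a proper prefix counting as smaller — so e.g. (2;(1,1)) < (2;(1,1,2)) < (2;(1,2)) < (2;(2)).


|primitive collections| = 11. Relations:

  P={3,5}:  v_{3} + v_{5} = 0  ⇒ sig = (2;())
  P={4,8}:  v_{4} + v_{8} = 0  ⇒ sig = (2;())
  P={1,7}:  v_{1} + v_{7} = v_{3}  ⇒ sig = (2;(1))
  P={2,3}:  v_{2} + v_{3} = v_{4} + v_{9}  ⇒ sig = (2;(1,1))
  P={2,8}:  v_{2} + v_{8} = v_{5} + v_{9}  ⇒ sig = (2;(1,1))
  P={5,7}:  v_{5} + v_{7} = v_{6} + v_{9}  ⇒ sig = (2;(1,1))
  P={2,7}:  v_{2} + v_{7} = v_{4} + v_{6} + 2·v_{9}  ⇒ sig = (2;(1,1,2))
  P={1,6,9}:  v_{1} + v_{6} + v_{9} = 0  ⇒ sig = (3;())
  P={3,6,9}:  v_{3} + v_{6} + v_{9} = v_{7}  ⇒ sig = (3;(1))
  P={4,5,9}:  v_{4} + v_{5} + v_{9} = v_{2}  ⇒ sig = (3;(1))
  P={1,2,6}:  v_{1} + v_{2} + v_{6} = v_{4} + v_{5}  ⇒ sig = (3;(1,1))

Signatures (|P|; sorted positive RHS coefficients), sorted:
[(2;()), (2;()), (2;(1)), (2;(1,1)), (2;(1,1)), (2;(1,1)), (2;(1,1,2)), (3;()), (3;(1)), (3;(1)), (3;(1,1))]


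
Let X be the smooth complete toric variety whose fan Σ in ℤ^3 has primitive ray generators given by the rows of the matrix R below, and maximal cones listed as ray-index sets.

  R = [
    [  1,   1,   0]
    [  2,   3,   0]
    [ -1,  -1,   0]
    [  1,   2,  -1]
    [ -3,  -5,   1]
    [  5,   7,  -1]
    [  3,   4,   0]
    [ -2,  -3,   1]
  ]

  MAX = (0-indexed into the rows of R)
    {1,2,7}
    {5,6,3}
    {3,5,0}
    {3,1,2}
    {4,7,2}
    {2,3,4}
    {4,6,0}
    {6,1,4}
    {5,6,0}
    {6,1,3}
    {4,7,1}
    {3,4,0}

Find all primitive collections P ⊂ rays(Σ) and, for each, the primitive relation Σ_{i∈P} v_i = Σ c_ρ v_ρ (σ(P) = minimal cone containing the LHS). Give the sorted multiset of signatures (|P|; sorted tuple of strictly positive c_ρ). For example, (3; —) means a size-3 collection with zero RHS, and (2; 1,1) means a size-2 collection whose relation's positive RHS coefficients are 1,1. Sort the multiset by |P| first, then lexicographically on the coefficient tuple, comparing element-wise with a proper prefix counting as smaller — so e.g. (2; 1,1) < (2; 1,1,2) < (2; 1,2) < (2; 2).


Minimal non-faces — 14 found among 8 rays, 12 max cones:

  P={0,2}:  v_{0} + v_{2} = 0  ⟹  sig = (2; —)
  P={0,1}:  v_{0} + v_{1} = v_{6}  ⟹  sig = (2; 1)
  P={2,6}:  v_{2} + v_{6} = v_{1}  ⟹  sig = (2; 1)
  P={3,7}:  v_{3} + v_{7} = v_{2}  ⟹  sig = (2; 1)
  P={5,7}:  v_{5} + v_{7} = v_{6}  ⟹  sig = (2; 1)
  P={0,7}:  v_{0} + v_{7} = v_{1} + v_{4}  ⟹  sig = (2; 1,1)
  P={2,5}:  v_{2} + v_{5} = v_{3} + v_{6}  ⟹  sig = (2; 1,1)
  P={1,5}:  v_{1} + v_{5} = v_{3} + 2·v_{6}  ⟹  sig = (2; 1,2)
  P={6,7}:  v_{6} + v_{7} = 2·v_{1} + v_{4}  ⟹  sig = (2; 1,2)
  P={4,5}:  v_{4} + v_{5} = 2·v_{0}  ⟹  sig = (2; 2)
  P={1,3,4}:  v_{1} + v_{3} + v_{4} = 0  ⟹  sig = (3; —)
  P={0,3,6}:  v_{0} + v_{3} + v_{6} = v_{5}  ⟹  sig = (3; 1)
  P={1,2,4}:  v_{1} + v_{2} + v_{4} = v_{7}  ⟹  sig = (3; 1)
  P={3,4,6}:  v_{3} + v_{4} + v_{6} = v_{0}  ⟹  sig = (3; 1)

Sorted signature multiset PRS(X):
    |P|=2: 10 collections, coeffs (), (1), (1), (1), (1), (1,1), (1,1), (1,2), (1,2), (2)
    |P|=3: 4 collections, coeffs (), (1), (1), (1)


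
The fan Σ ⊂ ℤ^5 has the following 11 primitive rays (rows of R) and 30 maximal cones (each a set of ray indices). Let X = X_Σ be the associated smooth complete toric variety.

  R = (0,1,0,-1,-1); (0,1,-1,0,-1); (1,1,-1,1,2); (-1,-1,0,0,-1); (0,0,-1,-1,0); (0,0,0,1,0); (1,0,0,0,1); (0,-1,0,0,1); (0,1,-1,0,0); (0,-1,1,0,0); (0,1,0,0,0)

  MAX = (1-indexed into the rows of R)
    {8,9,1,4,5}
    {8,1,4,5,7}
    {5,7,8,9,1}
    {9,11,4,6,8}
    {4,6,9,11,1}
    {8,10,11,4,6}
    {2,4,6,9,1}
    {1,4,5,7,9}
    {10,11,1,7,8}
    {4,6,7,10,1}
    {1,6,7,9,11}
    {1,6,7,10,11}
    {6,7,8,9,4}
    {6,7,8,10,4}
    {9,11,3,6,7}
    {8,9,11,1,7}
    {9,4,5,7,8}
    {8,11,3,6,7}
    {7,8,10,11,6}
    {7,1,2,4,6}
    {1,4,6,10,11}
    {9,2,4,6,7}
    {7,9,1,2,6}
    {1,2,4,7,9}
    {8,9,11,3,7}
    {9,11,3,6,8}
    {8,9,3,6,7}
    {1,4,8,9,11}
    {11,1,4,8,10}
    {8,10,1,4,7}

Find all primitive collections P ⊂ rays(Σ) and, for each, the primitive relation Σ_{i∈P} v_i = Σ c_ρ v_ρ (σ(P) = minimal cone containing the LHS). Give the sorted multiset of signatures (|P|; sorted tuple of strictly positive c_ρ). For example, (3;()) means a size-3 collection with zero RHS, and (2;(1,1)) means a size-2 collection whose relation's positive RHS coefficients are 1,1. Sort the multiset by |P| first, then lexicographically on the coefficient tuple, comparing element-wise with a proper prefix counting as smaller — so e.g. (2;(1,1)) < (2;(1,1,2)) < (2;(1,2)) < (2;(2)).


Δ(Σ) — 11 vertices, 18 min non-faces:

  {9,10}:  v_{9} + v_{10} = 0  ⟹  sig = (2;())
  {1,3}:  v_{1} + v_{3} = v_{7} + v_{9} + v_{11}  ⟹  sig = (2;(1,1,1))
  {2,8}:  v_{2} + v_{8} = v_{4} + v_{7} + v_{9}  ⟹  sig = (2;(1,1,1))
  {2,11}:  v_{2} + v_{11} = v_{1} + v_{6} + v_{9}  ⟹  sig = (2;(1,1,1))
  {3,4}:  v_{3} + v_{4} = v_{6} + v_{8} + v_{9}  ⟹  sig = (2;(1,1,1))
  {5,6}:  v_{5} + v_{6} = v_{4} + v_{7} + v_{9}  ⟹  sig = (2;(1,1,1))
  {5,11}:  v_{5} + v_{11} = v_{1} + v_{8} + v_{9}  ⟹  sig = (2;(1,1,1))
  {2,10}:  v_{2} + v_{10} = v_{1} + v_{4} + v_{6} + v_{7}  ⟹  sig = (2;(1,1,1,1))
  {3,10}:  v_{3} + v_{10} = v_{6} + v_{7} + v_{8} + v_{11}  ⟹  sig = (2;(1,1,1,1))
  {5,10}:  v_{5} + v_{10} = v_{1} + v_{4} + v_{7} + v_{8}  ⟹  sig = (2;(1,1,1,1))
  {2,3}:  v_{2} + v_{3} = v_{6} + v_{7} + 2·v_{9}  ⟹  sig = (2;(1,1,2))
  {3,5}:  v_{3} + v_{5} = v_{7} + v_{8} + 2·v_{9}  ⟹  sig = (2;(1,1,2))
  {2,5}:  v_{2} + v_{5} = v_{1} + 2·v_{4} + 2·v_{7} + 2·v_{9}  ⟹  sig = (2;(1,2,2,2))
  {1,6,8}:  v_{1} + v_{6} + v_{8} = 0  ⟹  sig = (3;())
  {4,7,11}:  v_{4} + v_{7} + v_{11} = 0  ⟹  sig = (3;())
  {1,4,6,7,9}:  v_{1} + v_{4} + v_{6} + v_{7} + v_{9} = v_{2}  ⟹  sig = (5;(1))
  {1,4,7,8,9}:  v_{1} + v_{4} + v_{7} + v_{8} + v_{9} = v_{5}  ⟹  sig = (5;(1))
  {6,7,8,9,11}:  v_{6} + v_{7} + v_{8} + v_{9} + v_{11} = v_{3}  ⟹  sig = (5;(1))

Sorted signature multiset PRS(X):
[(2;()), (2;(1,1,1)), (2;(1,1,1)), (2;(1,1,1)), (2;(1,1,1)), (2;(1,1,1)), (2;(1,1,1)), (2;(1,1,1,1)), (2;(1,1,1,1)), (2;(1,1,1,1)), (2;(1,1,2)), (2;(1,1,2)), (2;(1,2,2,2)), (3;()), (3;()), (5;(1)), (5;(1)), (5;(1))]


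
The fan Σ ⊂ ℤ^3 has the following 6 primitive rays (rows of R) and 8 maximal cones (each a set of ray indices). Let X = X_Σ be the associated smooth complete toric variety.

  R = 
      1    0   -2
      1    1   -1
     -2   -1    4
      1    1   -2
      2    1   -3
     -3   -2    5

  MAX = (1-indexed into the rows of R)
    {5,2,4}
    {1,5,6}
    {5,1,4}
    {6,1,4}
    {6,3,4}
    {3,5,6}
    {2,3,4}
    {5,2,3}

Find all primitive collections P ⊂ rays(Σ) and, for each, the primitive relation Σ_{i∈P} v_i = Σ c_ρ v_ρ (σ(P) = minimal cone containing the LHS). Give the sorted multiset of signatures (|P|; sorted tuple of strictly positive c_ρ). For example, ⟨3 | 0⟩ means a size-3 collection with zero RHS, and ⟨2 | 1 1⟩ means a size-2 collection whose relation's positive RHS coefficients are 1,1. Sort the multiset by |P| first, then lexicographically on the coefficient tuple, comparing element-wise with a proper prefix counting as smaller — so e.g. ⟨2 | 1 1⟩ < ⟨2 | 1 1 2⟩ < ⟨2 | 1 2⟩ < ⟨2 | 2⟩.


Primitive collections (5):

  P={1,2}:  v_{1} + v_{2} = v_{5} — sig = ⟨2 | 1⟩
  P={2,6}:  v_{2} + v_{6} = v_{3} — sig = ⟨2 | 1⟩
  P={1,3}:  v_{1} + v_{3} = v_{5} + v_{6} — sig = ⟨2 | 1 1⟩
  P={4,5,6}:  v_{4} + v_{5} + v_{6} = 0 — sig = ⟨3 | 0⟩
  P={3,4,5}:  v_{3} + v_{4} + v_{5} = v_{2} — sig = ⟨3 | 1⟩

Signatures (|P|; sorted positive RHS coefficients), sorted:
    ⟨2 | 1⟩
    ⟨2 | 1⟩
    ⟨2 | 1 1⟩
    ⟨3 | 0⟩
    ⟨3 | 1⟩


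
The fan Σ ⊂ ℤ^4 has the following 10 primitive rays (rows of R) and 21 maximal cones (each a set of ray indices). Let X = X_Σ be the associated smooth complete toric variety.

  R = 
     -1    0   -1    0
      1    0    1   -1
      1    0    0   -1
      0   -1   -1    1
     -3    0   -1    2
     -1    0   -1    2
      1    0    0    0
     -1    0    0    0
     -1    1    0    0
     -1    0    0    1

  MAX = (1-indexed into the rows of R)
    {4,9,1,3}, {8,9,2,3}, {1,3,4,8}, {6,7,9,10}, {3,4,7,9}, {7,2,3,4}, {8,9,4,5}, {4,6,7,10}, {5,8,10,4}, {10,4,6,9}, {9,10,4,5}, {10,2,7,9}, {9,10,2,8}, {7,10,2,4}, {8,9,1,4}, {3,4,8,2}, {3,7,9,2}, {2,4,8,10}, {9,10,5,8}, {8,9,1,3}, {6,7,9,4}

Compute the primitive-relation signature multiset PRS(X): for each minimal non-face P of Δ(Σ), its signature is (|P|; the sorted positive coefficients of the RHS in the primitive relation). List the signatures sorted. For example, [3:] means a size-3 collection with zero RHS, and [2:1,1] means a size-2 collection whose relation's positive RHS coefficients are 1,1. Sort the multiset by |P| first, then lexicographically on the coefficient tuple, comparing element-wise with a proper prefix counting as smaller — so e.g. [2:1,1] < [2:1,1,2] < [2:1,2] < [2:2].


Primitive collections (18):

  P = {3,10}:  v_{3} + v_{10} = 0 ; sig = [2:]
  P = {7,8}:  v_{7} + v_{8} = 0 ; sig = [2:]
  P = {1,2}:  v_{1} + v_{2} = v_{3} + v_{8} ; sig = [2:1,1]
  P = {2,5}:  v_{2} + v_{5} = v_{8} + v_{10} ; sig = [2:1,1]
  P = {2,6}:  v_{2} + v_{6} = v_{7} + v_{10} ; sig = [2:1,1]
  P = {1,7}:  v_{1} + v_{7} = v_{3} + v_{4} + v_{9} ; sig = [2:1,1,1]
  P = {1,10}:  v_{1} + v_{10} = v_{4} + v_{8} + v_{9} ; sig = [2:1,1,1]
  P = {3,5}:  v_{3} + v_{5} = v_{4} + v_{8} + v_{9} ; sig = [2:1,1,1]
  P = {3,6}:  v_{3} + v_{6} = v_{4} + v_{7} + v_{9} ; sig = [2:1,1,1]
  P = {5,7}:  v_{5} + v_{7} = v_{4} + v_{9} + v_{10} ; sig = [2:1,1,1]
  P = {6,8}:  v_{6} + v_{8} = v_{4} + v_{9} + v_{10} ; sig = [2:1,1,1]
  P = {1,6}:  v_{1} + v_{6} = 2·v_{4} + 2·v_{9} ; sig = [2:2,2]
  P = {1,5}:  v_{1} + v_{5} = 2·v_{4} + 2·v_{8} + 2·v_{9} ; sig = [2:2,2,2]
  P = {5,6}:  v_{5} + v_{6} = 2·v_{4} + 2·v_{9} + 2·v_{10} ; sig = [2:2,2,2]
  P = {2,4,9}:  v_{2} + v_{4} + v_{9} = 0 ; sig = [3:]
  P = {3,4,8,9}:  v_{3} + v_{4} + v_{8} + v_{9} = v_{1} ; sig = [4:1]
  P = {4,7,9,10}:  v_{4} + v_{7} + v_{9} + v_{10} = v_{6} ; sig = [4:1]
  P = {4,8,9,10}:  v_{4} + v_{8} + v_{9} + v_{10} = v_{5} ; sig = [4:1]

Hence PRS(X_Σ) =
    |P|=2: 14 collections, coeffs (), (), (1,1), (1,1), (1,1), (1,1,1), (1,1,1), (1,1,1), (1,1,1), (1,1,1), (1,1,1), (2,2), (2,2,2), (2,2,2)
    |P|=3: 1 collection, coeffs ()
    |P|=4: 3 collections, coeffs (1), (1), (1)


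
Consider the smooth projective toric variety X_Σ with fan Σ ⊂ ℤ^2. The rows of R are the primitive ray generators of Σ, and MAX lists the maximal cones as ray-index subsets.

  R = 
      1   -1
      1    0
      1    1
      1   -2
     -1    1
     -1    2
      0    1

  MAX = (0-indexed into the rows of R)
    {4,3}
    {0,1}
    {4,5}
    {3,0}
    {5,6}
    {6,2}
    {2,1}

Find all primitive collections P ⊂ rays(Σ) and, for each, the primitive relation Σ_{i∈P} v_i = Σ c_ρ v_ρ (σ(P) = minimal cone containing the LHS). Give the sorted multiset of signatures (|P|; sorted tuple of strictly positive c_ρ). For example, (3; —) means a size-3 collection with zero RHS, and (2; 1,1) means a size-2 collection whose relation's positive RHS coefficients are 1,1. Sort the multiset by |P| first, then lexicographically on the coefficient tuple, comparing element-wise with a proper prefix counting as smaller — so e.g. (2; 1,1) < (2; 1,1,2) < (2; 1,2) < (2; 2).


14 collections generate NE(X_Σ); each relation:

  P={0,4}:  v_{0} + v_{4} = 0  so sig = (2; —)
  P={3,5}:  v_{3} + v_{5} = 0  so sig = (2; —)
  P={0,5}:  v_{0} + v_{5} = v_{6}  so sig = (2; 1)
  P={0,6}:  v_{0} + v_{6} = v_{1}  so sig = (2; 1)
  P={1,4}:  v_{1} + v_{4} = v_{6}  so sig = (2; 1)
  P={1,6}:  v_{1} + v_{6} = v_{2}  so sig = (2; 1)
  P={3,6}:  v_{3} + v_{6} = v_{0}  so sig = (2; 1)
  P={4,6}:  v_{4} + v_{6} = v_{5}  so sig = (2; 1)
  P={2,3}:  v_{2} + v_{3} = v_{0} + v_{1}  so sig = (2; 1,1)
  P={0,2}:  v_{0} + v_{2} = 2·v_{1}  so sig = (2; 2)
  P={1,3}:  v_{1} + v_{3} = 2·v_{0}  so sig = (2; 2)
  P={1,5}:  v_{1} + v_{5} = 2·v_{6}  so sig = (2; 2)
  P={2,4}:  v_{2} + v_{4} = 2·v_{6}  so sig = (2; 2)
  P={2,5}:  v_{2} + v_{5} = 3·v_{6}  so sig = (2; 3)

Hence PRS(X_Σ) =
    |P|=2: 14 collections, coeffs (), (), (1), (1), (1), (1), (1), (1), (1,1), (2), (2), (2), (2), (3)
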